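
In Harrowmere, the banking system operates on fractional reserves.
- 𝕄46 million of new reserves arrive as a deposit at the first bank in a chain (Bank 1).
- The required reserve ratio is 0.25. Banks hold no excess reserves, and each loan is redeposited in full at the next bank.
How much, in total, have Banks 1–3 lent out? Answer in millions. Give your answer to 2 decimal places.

𝕄79.78 million

Bank i lends (1 − rr)^i of the original deposit: Bank 1 lends 46·0.7500 = 34.5000, Bank 2 lends 46·0.7500² = 25.8750, and so on.
Summing a geometric series: total = 46·[0.7500·(1 − 0.7500^3) / (1 − 0.7500)] ≈ 79.7812 million.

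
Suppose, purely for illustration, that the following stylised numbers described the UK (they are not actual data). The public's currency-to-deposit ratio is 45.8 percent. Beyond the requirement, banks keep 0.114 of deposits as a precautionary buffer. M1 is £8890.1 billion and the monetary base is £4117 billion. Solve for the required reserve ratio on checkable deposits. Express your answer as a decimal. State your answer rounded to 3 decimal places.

Using m = M/MB = 8890.1/4117 ≈ 2.159364. Since m = (1 + c)/(c + rr + e), the denominator satisfies c + rr + e = (1 + c)/m = (1 + 0.458) / 2.159364 ≈ 0.675199.
With c = 0.458 and e = 0.114, the required reserve ratio on checkable deposits is 0.675199 − 0.458 − 0.114 = 0.103199.

0.103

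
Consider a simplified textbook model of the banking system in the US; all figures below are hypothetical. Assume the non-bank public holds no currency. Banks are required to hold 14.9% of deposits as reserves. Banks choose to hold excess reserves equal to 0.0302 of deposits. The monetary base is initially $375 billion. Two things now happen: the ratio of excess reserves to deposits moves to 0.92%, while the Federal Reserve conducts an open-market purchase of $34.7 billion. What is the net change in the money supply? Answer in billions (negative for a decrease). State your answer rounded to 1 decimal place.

Before: m₁ = 1 / (0.149 + 0.0302) ≈ 5.58036, MB₁ = 375, so M₁ = 5.58036 × 375 = 2092.635 billion.
After: m₂ = 1 / (0.149 + 0.0092) ≈ 6.32111, MB₂ = 375 + 34.7 = 409.7, so M₂ = 6.32111 × 409.7 ≈ 2589.7588 billion.
ΔM = M₂ − M₁ = 2589.7588 − 2092.635 = 497.1238 billion.

$497.1 billion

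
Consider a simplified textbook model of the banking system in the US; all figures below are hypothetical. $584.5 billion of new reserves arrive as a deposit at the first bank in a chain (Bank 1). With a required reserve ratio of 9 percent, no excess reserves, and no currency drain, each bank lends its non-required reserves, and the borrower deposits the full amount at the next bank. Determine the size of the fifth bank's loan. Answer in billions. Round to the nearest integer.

Each bank lends a fraction (1 − rr) = 0.9100 of the deposit it receives, so Bank 5 receives 584.5·0.9100^4 and lends 584.5·0.9100^5 ≈ 364.7468 billion.

$365 billion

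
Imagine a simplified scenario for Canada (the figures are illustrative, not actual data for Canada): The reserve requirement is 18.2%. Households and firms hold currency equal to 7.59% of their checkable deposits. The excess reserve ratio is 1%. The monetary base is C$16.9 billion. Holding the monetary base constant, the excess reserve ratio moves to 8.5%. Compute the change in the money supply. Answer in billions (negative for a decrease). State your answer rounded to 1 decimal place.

Initially m₁ = (1 + 0.0759) / (0.182 + 0.01 + 0.0759) ≈ 4.0161, so M₁ = 4.0161 × 16.9 ≈ 67.8721 billion.
After the change m₂ = (1 + 0.0759) / (0.182 + 0.085 + 0.0759) ≈ 3.1376, so M₂ = 3.1376 × 16.9 ≈ 53.0254 billion.
ΔM = M₂ − M₁ = 53.0254 − 67.8721 = -14.8467 billion.

-14.8 billion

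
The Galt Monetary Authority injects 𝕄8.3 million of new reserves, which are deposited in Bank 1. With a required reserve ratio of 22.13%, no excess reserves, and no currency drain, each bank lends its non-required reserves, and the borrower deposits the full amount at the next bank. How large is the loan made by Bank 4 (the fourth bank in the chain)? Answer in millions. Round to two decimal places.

𝕄3.05 million

Each bank lends a fraction (1 − rr) = 0.7787 of the deposit it receives, so Bank 4 receives 8.3·0.7787^3 and lends 8.3·0.7787^4 ≈ 3.0518 million.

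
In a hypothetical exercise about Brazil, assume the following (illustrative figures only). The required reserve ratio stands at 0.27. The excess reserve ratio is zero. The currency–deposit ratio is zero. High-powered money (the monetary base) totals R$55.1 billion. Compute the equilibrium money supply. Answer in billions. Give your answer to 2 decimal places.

With no currency drain or excess reserves, the money multiplier is m = 1/rr = 1/0.27 ≈ 3.70370.
Money supply M = m × MB = 3.70370 × 55.1 ≈ 204.0739 billion.

R$204.07 billion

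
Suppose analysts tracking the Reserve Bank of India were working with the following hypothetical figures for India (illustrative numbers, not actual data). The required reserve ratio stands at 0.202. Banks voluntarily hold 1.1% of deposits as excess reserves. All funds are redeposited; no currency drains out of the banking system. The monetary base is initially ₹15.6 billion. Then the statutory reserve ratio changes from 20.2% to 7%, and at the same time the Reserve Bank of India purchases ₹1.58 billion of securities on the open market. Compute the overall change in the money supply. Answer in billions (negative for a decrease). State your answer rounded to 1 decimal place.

Before: m₁ = 1 / (0.202 + 0.011) ≈ 4.6948, MB₁ = 15.6, so M₁ = 4.6948 × 15.6 ≈ 73.2389 billion.
After: m₂ = 1 / (0.07 + 0.011) ≈ 12.3457, MB₂ = 15.6 + 1.58 = 17.18, so M₂ = 12.3457 × 17.18 ≈ 212.0991 billion.
ΔM = M₂ − M₁ = 212.0991 − 73.2389 = 138.8602 billion.

₹138.9 billion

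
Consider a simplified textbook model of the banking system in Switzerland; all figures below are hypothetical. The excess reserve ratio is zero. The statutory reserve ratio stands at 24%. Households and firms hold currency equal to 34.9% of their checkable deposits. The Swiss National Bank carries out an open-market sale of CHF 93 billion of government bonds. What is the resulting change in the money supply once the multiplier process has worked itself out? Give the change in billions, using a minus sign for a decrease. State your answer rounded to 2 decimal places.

The money multiplier is m = (1 + c) / (rr + c) = (1 + 0.349) / (0.24 + 0.349) ≈ 2.29032.
The sale removes 93 billion of base, so ΔM = m × ΔMB = 2.29032 × (−93) ≈ -212.9998 billion.

-213.00 billion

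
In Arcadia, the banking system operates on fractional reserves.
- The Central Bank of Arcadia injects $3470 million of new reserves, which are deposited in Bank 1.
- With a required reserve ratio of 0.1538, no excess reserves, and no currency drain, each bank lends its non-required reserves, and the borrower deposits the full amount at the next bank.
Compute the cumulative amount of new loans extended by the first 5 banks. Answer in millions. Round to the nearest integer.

Bank i lends (1 − rr)^i of the original deposit: Bank 1 lends 3470·0.8462 = 2936.3140, Bank 2 lends 3470·0.8462² ≈ 2484.7089, and so on.
Summing a geometric series: total = 3470·[0.8462·(1 − 0.8462^5) / (1 − 0.8462)] ≈ 10808.3183 million.

$10808 million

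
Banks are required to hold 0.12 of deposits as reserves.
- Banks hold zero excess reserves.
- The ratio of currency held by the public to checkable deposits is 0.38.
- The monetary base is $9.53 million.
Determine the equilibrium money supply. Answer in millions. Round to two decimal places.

The money multiplier is m = (1 + c) / (rr + c) = (1 + 0.38) / (0.12 + 0.38) = 2.76.
So M = m × MB = 2.76 × 9.53 = 26.3028 million.

$26.30 million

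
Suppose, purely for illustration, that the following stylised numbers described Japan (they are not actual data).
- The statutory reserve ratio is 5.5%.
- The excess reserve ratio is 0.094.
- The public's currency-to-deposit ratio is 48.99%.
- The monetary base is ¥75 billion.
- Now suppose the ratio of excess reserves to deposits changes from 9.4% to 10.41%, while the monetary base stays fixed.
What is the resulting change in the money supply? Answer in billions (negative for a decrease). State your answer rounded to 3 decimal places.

-2.722 billion

Initially m₁ = (1 + 0.4899) / (0.055 + 0.094 + 0.4899) ≈ 2.331977, so M₁ = 2.331977 × 75 ≈ 174.8983 billion.
After the change m₂ = (1 + 0.4899) / (0.055 + 0.1041 + 0.4899) ≈ 2.295686, so M₂ = 2.295686 × 75 ≈ 172.1764 billion.
ΔM = M₂ − M₁ = 172.1764 − 174.8983 = -2.7219 billion.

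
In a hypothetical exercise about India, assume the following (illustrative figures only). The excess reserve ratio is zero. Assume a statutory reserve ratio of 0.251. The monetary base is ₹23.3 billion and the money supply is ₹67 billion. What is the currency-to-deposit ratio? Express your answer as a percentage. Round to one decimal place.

14.8%

Using m = M/MB = 67/23.3 ≈ 2.875536. From m = (1 + c)/(c + rr + e), rearranging gives 1 + c = m·(c + rr + e), so c·(1 − m) = m·(rr + e) − 1.
Hence c = [m·(rr + e) − 1]/(1 − m) = [2.875536 × (0.251 + 0) − 1] / (1 − 2.875536) ≈ 0.148353.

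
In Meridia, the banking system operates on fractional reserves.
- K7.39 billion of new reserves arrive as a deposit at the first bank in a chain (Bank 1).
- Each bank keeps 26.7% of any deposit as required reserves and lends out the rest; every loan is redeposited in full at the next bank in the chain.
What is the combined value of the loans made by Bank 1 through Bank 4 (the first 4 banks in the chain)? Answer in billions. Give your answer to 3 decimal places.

Bank i lends (1 − rr)^i of the original deposit: Bank 1 lends 7.39·0.7330 ≈ 5.4169, Bank 2 lends 7.39·0.7330² ≈ 3.9706, and so on.
Summing a geometric series: total = 7.39·[0.7330·(1 − 0.7330^4) / (1 − 0.7330)] ≈ 14.4312 billion.

K14.431 billion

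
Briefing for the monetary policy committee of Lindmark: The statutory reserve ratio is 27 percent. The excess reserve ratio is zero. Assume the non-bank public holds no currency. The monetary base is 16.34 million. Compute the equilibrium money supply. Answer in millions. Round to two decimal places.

60.52 million

With no currency drain or excess reserves, the money multiplier is m = 1/rr = 1/0.27 ≈ 3.70370.
Money supply M = m × MB = 3.70370 × 16.34 ≈ 60.5185 million.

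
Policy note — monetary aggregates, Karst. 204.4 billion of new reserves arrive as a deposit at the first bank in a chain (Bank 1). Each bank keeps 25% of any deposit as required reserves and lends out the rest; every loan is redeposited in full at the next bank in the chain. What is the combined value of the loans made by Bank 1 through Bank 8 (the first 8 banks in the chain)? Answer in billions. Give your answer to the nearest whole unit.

Bank i lends (1 − rr)^i of the original deposit: Bank 1 lends 204.4·0.7500 = 153.3000, Bank 2 lends 204.4·0.7500² = 114.9750, and so on.
Summing a geometric series: total = 204.4·[0.7500·(1 − 0.7500^8) / (1 − 0.7500)] ≈ 551.8108 billion.

552 billion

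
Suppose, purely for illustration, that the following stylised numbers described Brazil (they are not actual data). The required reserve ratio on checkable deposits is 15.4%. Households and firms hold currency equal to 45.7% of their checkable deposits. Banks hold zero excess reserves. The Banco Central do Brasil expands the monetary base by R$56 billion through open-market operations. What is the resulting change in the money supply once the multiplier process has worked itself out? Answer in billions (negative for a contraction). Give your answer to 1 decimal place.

The money multiplier is m = (1 + c) / (rr + c) = (1 + 0.457) / (0.154 + 0.457) ≈ 2.3846.
The purchase adds 56 billion of base, so ΔM = m × ΔMB = 2.3846 × (+56) = 133.5376 billion.

R$133.5 billion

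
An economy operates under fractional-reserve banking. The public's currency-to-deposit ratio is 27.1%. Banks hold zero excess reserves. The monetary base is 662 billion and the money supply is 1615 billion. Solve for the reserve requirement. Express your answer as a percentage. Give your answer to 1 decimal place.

Using m = M/MB = 1615/662 ≈ 2.439577. Since m = (1 + c)/(c + rr + e), the denominator satisfies c + rr + e = (1 + c)/m = (1 + 0.271) / 2.439577 ≈ 0.520992.
With c = 0.271 and e = 0, the reserve requirement is 0.520992 − 0.271 − 0 = 0.249992.

25.0%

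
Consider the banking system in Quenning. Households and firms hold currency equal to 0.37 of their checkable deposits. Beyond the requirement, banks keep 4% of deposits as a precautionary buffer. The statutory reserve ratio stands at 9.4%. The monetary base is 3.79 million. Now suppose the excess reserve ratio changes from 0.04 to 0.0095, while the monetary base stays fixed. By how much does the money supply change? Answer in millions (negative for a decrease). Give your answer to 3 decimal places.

0.664 million

Initially m₁ = (1 + 0.37) / (0.094 + 0.04 + 0.37) ≈ 2.71825, so M₁ = 2.71825 × 3.79 ≈ 10.3022 million.
After the change m₂ = (1 + 0.37) / (0.094 + 0.0095 + 0.37) ≈ 2.89335, so M₂ = 2.89335 × 3.79 ≈ 10.9658 million.
ΔM = M₂ − M₁ = 10.9658 − 10.3022 = 0.6636 million.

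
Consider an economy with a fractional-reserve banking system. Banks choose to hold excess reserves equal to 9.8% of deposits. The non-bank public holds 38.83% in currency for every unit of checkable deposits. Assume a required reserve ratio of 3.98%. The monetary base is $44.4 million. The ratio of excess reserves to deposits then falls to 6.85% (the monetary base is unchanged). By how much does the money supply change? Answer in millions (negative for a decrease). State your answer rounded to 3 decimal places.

$6.960 million

Initially m₁ = (1 + 0.3883) / (0.0398 + 0.098 + 0.3883) ≈ 2.638852, so M₁ = 2.638852 × 44.4 ≈ 117.165 million.
After the change m₂ = (1 + 0.3883) / (0.0398 + 0.0685 + 0.3883) ≈ 2.795610, so M₂ = 2.795610 × 44.4 ≈ 124.1251 million.
ΔM = M₂ − M₁ = 124.1251 − 117.165 = 6.9601 million.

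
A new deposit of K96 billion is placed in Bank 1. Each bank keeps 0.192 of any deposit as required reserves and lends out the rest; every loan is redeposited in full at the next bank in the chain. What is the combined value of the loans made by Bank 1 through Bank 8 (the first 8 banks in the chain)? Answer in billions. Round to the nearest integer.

Bank i lends (1 − rr)^i of the original deposit: Bank 1 lends 96·0.8080 = 77.5680, Bank 2 lends 96·0.8080² ≈ 62.6749, and so on.
Summing a geometric series: total = 96·[0.8080·(1 − 0.8080^8) / (1 − 0.8080)] ≈ 330.6040 billion.

K331 billion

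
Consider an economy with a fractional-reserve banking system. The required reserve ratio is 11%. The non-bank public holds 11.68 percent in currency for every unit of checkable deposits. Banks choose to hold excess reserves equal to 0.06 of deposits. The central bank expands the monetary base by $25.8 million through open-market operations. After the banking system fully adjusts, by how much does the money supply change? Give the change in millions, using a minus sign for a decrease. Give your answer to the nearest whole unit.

$100 million

The money multiplier is m = (1 + c) / (rr + e + c) = (1 + 0.1168) / (0.11 + 0.06 + 0.1168) ≈ 3.8940.
The purchase adds 25.8 million of base, so ΔM = m × ΔMB = 3.8940 × (+25.8) = 100.4652 million.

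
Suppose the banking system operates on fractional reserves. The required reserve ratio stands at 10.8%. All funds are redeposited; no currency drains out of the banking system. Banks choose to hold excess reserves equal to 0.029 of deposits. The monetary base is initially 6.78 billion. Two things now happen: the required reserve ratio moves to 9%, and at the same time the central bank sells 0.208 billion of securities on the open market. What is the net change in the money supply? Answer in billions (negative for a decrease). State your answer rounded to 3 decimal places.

5.738 billion

Before: m₁ = 1 / (0.108 + 0.029) ≈ 7.29927, MB₁ = 6.78, so M₁ = 7.29927 × 6.78 ≈ 49.4891 billion.
After: m₂ = 1 / (0.09 + 0.029) ≈ 8.40336, MB₂ = 6.78 − 0.208 = 6.572, so M₂ = 8.40336 × 6.572 ≈ 55.2269 billion.
ΔM = M₂ − M₁ = 55.2269 − 49.4891 = 5.7378 billion.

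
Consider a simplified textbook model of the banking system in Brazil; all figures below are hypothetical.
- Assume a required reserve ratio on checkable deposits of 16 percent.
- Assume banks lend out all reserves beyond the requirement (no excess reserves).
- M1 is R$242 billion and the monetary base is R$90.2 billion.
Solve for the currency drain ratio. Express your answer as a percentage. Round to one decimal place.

33.9%

Using m = M/MB = 242/90.2 ≈ 2.682927. From m = (1 + c)/(c + rr + e), rearranging gives 1 + c = m·(c + rr + e), so c·(1 − m) = m·(rr + e) − 1.
Hence c = [m·(rr + e) − 1]/(1 − m) = [2.682927 × (0.16 + 0) − 1] / (1 − 2.682927) ≈ 0.339130.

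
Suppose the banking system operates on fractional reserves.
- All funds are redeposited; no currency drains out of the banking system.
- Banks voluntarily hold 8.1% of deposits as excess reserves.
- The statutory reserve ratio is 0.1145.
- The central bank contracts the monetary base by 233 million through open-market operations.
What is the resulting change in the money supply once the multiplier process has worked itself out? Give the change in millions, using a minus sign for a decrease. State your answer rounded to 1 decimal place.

-1191.8 million

The money multiplier is m = 1 / (rr + e) = 1 / (0.1145 + 0.081) ≈ 5.11509.
The sale removes 233 million of base, so ΔM = m × ΔMB = 5.11509 × (−233) ≈ -1191.816 million.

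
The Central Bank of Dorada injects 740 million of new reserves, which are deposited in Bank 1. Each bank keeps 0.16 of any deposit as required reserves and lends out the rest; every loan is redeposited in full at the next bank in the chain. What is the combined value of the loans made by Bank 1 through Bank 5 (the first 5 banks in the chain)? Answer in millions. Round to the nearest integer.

Bank i lends (1 − rr)^i of the original deposit: Bank 1 lends 740·0.8400 = 621.6000, Bank 2 lends 740·0.8400² = 522.1440, and so on.
Summing a geometric series: total = 740·[0.8400·(1 − 0.8400^5) / (1 − 0.8400)] ≈ 2260.2466 million.

2260 million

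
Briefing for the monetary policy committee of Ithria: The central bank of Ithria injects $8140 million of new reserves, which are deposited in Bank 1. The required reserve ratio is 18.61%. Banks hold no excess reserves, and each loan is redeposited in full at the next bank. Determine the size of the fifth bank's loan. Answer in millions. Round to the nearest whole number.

Each bank lends a fraction (1 − rr) = 0.8139 of the deposit it receives, so Bank 5 receives 8140·0.8139^4 and lends 8140·0.8139^5 ≈ 2907.2317 million.

$2907 million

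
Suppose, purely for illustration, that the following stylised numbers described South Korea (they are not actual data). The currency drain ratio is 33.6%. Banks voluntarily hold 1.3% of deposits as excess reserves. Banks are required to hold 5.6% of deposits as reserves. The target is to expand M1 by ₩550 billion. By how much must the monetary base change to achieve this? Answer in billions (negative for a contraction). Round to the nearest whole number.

₩167 billion

The money multiplier is m = (1 + c) / (rr + e + c) = (1 + 0.336) / (0.056 + 0.013 + 0.336) ≈ 3.2988.
ΔMB = ΔM / m = (+550) / 3.2988 ≈ 166.7273 billion.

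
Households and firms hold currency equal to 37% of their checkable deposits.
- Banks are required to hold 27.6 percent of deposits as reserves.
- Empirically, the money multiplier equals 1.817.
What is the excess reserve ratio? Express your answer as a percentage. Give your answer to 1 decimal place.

10.8%

Using m = 1.817. Since m = (1 + c)/(c + rr + e), the denominator satisfies c + rr + e = (1 + c)/m = (1 + 0.37) / 1.817 ≈ 0.753990.
With c = 0.37 and rr = 0.276, the excess reserve ratio is 0.753990 − 0.37 − 0.276 = 0.10799.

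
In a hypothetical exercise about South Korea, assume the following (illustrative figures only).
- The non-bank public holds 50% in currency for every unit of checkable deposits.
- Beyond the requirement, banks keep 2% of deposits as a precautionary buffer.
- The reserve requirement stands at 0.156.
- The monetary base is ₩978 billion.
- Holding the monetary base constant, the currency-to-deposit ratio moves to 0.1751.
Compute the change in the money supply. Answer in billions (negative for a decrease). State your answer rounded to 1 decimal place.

Initially m₁ = (1 + 0.5) / (0.156 + 0.02 + 0.5) ≈ 2.21893, so M₁ = 2.21893 × 978 ≈ 2170.1135 billion.
After the change m₂ = (1 + 0.1751) / (0.156 + 0.02 + 0.1751) ≈ 3.34691, so M₂ = 3.34691 × 978 ≈ 3273.278 billion.
ΔM = M₂ − M₁ = 3273.278 − 2170.1135 = 1103.1645 billion.

₩1103.2 billion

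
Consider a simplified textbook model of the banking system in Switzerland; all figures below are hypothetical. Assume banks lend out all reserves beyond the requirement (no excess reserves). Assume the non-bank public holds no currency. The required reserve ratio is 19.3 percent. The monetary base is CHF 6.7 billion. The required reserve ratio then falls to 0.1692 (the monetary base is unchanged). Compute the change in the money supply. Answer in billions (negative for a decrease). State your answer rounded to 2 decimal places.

CHF 4.88 billion

Initially m₁ = 1 / (0.193) ≈ 5.1813, so M₁ = 5.1813 × 6.7 ≈ 34.7147 billion.
After the change m₂ = 1 / (0.1692) ≈ 5.9102, so M₂ = 5.9102 × 6.7 ≈ 39.5983 billion.
ΔM = M₂ − M₁ = 39.5983 − 34.7147 = 4.8836 billion.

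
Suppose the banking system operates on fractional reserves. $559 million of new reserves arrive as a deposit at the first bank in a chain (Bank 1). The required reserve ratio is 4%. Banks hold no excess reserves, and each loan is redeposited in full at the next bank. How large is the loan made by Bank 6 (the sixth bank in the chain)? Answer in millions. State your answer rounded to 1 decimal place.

$437.6 million

Each bank lends a fraction (1 − rr) = 0.9600 of the deposit it receives, so Bank 6 receives 559·0.9600^5 and lends 559·0.9600^6 ≈ 437.5616 million.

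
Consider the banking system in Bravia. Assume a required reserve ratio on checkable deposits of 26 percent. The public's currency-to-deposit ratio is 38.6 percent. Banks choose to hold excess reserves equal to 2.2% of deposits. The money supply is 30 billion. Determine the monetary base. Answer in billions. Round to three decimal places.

14.459 billion

The money multiplier is m = (1 + c) / (rr + e + c) = (1 + 0.386) / (0.26 + 0.022 + 0.386) ≈ 2.074850.
MB = M / m = 30 / 2.074850 ≈ 14.4589 billion.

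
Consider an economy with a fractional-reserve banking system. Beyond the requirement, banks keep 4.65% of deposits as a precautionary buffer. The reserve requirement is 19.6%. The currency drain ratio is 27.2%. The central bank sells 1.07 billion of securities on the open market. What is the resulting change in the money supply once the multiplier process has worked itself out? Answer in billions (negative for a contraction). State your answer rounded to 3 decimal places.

-2.645 billion

The money multiplier is m = (1 + c) / (rr + e + c) = (1 + 0.272) / (0.196 + 0.0465 + 0.272) ≈ 2.47230.
The sale removes 1.07 billion of base, so ΔM = m × ΔMB = 2.47230 × (−1.07) ≈ -2.6454 billion.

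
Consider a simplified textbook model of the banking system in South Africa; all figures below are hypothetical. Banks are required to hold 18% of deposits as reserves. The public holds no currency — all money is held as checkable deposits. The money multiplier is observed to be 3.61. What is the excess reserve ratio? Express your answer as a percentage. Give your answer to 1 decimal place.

Using m = 3.61. Since m = (1 + c)/(c + rr + e), the denominator satisfies c + rr + e = (1 + c)/m = (1 + 0) / 3.61 ≈ 0.277008.
With c = 0 and rr = 0.18, the excess reserve ratio is 0.277008 − 0 − 0.18 = 0.097008.

9.7%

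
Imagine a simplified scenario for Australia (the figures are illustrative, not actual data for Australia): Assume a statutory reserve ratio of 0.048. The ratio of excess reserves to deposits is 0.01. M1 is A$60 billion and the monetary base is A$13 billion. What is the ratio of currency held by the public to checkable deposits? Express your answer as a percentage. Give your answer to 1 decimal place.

20.3%

Using m = M/MB = 60/13 ≈ 4.615385. From m = (1 + c)/(c + rr + e), rearranging gives 1 + c = m·(c + rr + e), so c·(1 − m) = m·(rr + e) − 1.
Hence c = [m·(rr + e) − 1]/(1 − m) = [4.615385 × (0.048 + 0.01) − 1] / (1 − 4.615385) ≈ 0.202553.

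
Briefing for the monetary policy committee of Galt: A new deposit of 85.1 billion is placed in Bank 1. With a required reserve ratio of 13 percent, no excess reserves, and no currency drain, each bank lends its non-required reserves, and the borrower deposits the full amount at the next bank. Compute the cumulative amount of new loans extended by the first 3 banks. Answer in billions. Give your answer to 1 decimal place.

194.5 billion

Bank i lends (1 − rr)^i of the original deposit: Bank 1 lends 85.1·0.8700 = 74.0370, Bank 2 lends 85.1·0.8700² ≈ 64.4122, and so on.
Summing a geometric series: total = 85.1·[0.8700·(1 − 0.8700^3) / (1 − 0.8700)] ≈ 194.4878 billion.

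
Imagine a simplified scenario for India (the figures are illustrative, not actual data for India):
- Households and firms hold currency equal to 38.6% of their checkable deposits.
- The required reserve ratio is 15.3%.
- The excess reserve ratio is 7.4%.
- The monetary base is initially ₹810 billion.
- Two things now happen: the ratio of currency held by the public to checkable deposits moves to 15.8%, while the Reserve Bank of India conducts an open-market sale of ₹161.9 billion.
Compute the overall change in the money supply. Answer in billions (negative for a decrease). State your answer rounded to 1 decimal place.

Before: m₁ = (1 + 0.386) / (0.153 + 0.074 + 0.386) ≈ 2.26101, MB₁ = 810, so M₁ = 2.26101 × 810 = 1831.4181 billion.
After: m₂ = (1 + 0.158) / (0.153 + 0.074 + 0.158) ≈ 3.00779, MB₂ = 810 − 161.9 = 648.1, so M₂ = 3.00779 × 648.1 ≈ 1949.3487 billion.
ΔM = M₂ − M₁ = 1949.3487 − 1831.4181 = 117.9306 billion.

₹117.9 billion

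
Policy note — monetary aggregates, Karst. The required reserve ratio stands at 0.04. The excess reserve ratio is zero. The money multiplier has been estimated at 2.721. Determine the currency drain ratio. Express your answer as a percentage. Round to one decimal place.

51.8%

Using m = 2.721. From m = (1 + c)/(c + rr + e), rearranging gives 1 + c = m·(c + rr + e), so c·(1 − m) = m·(rr + e) − 1.
Hence c = [m·(rr + e) − 1]/(1 − m) = [2.721 × (0.04 + 0) − 1] / (1 − 2.721) ≈ 0.517815.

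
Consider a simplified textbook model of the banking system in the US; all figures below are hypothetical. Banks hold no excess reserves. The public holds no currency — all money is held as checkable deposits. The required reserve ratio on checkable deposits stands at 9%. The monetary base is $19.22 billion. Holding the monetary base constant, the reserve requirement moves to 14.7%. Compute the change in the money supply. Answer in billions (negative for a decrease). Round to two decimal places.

Initially m₁ = 1 / (0.09) ≈ 11.11111, so M₁ = 11.11111 × 19.22 ≈ 213.5555 billion.
After the change m₂ = 1 / (0.147) ≈ 6.80272, so M₂ = 6.80272 × 19.22 ≈ 130.7483 billion.
ΔM = M₂ − M₁ = 130.7483 − 213.5555 = -82.8072 billion.

-82.81 billion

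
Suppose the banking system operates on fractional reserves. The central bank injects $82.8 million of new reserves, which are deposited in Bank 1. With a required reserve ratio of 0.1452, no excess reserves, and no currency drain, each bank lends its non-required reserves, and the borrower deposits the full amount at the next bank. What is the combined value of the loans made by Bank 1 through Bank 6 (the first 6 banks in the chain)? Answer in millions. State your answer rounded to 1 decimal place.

Bank i lends (1 − rr)^i of the original deposit: Bank 1 lends 82.8·0.8548 ≈ 70.7774, Bank 2 lends 82.8·0.8548² ≈ 60.5006, and so on.
Summing a geometric series: total = 82.8·[0.8548·(1 − 0.8548^6) / (1 − 0.8548)] ≈ 297.2896 million.

$297.3 million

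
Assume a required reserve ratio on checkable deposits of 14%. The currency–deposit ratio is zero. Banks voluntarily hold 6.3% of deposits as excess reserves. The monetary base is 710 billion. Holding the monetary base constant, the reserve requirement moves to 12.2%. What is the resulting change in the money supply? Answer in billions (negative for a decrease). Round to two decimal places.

Initially m₁ = 1 / (0.14 + 0.063) ≈ 4.926108, so M₁ = 4.926108 × 710 ≈ 3497.5367 billion.
After the change m₂ = 1 / (0.122 + 0.063) ≈ 5.405405, so M₂ = 5.405405 × 710 ≈ 3837.8376 billion.
ΔM = M₂ − M₁ = 3837.8376 − 3497.5367 = 340.3009 billion.

340.30 billion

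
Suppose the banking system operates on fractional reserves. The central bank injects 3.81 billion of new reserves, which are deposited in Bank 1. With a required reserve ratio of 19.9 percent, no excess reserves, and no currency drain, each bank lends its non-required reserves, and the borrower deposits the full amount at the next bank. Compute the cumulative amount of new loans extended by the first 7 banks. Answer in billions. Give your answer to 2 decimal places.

12.09 billion

Bank i lends (1 − rr)^i of the original deposit: Bank 1 lends 3.81·0.8010 ≈ 3.0518, Bank 2 lends 3.81·0.8010² ≈ 2.4445, and so on.
Summing a geometric series: total = 3.81·[0.8010·(1 − 0.8010^7) / (1 − 0.8010)] ≈ 12.0913 billion.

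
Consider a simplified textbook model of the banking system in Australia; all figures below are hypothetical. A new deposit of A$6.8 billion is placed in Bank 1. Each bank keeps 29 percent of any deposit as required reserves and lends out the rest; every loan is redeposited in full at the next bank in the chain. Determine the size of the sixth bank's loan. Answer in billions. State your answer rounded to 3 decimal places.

A$0.871 billion

Each bank lends a fraction (1 − rr) = 0.7100 of the deposit it receives, so Bank 6 receives 6.8·0.7100^5 and lends 6.8·0.7100^6 ≈ 0.8711 billion.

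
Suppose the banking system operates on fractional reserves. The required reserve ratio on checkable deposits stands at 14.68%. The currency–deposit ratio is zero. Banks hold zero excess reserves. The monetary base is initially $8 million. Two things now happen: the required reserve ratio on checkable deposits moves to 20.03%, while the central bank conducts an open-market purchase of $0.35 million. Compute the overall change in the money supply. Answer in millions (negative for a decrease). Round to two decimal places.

-12.81 million

Before: m₁ = 1 / (0.1468) ≈ 6.8120, MB₁ = 8, so M₁ = 6.8120 × 8 = 54.496 million.
After: m₂ = 1 / (0.2003) ≈ 4.9925, MB₂ = 8 + 0.35 = 8.35, so M₂ = 4.9925 × 8.35 ≈ 41.6874 million.
ΔM = M₂ − M₁ = 41.6874 − 54.496 = -12.8086 million.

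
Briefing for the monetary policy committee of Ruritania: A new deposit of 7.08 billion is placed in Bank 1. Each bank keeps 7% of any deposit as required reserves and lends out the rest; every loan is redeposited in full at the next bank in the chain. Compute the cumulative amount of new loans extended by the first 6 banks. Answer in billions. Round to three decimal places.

Bank i lends (1 − rr)^i of the original deposit: Bank 1 lends 7.08·0.9300 = 6.5844, Bank 2 lends 7.08·0.9300² ≈ 6.1235, and so on.
Summing a geometric series: total = 7.08·[0.9300·(1 − 0.9300^6) / (1 − 0.9300)] ≈ 33.2051 billion.

33.205 billion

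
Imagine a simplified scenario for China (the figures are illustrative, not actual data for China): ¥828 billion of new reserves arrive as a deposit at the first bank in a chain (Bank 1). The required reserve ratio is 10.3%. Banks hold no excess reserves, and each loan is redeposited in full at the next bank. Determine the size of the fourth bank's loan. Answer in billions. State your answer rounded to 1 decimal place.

Each bank lends a fraction (1 − rr) = 0.8970 of the deposit it receives, so Bank 4 receives 828·0.8970^3 and lends 828·0.8970^4 ≈ 536.0436 billion.

¥536.0 billion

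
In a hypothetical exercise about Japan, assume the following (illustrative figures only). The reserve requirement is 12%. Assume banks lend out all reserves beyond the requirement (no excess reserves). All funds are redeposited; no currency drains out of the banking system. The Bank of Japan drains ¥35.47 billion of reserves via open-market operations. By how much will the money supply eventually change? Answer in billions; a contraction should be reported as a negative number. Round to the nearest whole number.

The simple money multiplier is m = 1/rr = 1/0.12 ≈ 8.3333.
An open-market sale reduces the monetary base by 35.47 billion, so ΔM = m × ΔMB = 8.3333 × (−35.47) ≈ -295.5822 billion.

-296 billion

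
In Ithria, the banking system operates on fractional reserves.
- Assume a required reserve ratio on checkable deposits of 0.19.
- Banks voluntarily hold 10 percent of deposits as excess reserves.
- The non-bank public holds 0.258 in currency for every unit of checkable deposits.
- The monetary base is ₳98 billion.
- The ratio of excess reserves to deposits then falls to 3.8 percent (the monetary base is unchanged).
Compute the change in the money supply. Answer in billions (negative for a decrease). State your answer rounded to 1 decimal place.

Initially m₁ = (1 + 0.258) / (0.19 + 0.1 + 0.258) ≈ 2.2956, so M₁ = 2.2956 × 98 = 224.9688 billion.
After the change m₂ = (1 + 0.258) / (0.19 + 0.038 + 0.258) ≈ 2.5885, so M₂ = 2.5885 × 98 = 253.673 billion.
ΔM = M₂ − M₁ = 253.673 − 224.9688 = 28.7042 billion.

₳28.7 billion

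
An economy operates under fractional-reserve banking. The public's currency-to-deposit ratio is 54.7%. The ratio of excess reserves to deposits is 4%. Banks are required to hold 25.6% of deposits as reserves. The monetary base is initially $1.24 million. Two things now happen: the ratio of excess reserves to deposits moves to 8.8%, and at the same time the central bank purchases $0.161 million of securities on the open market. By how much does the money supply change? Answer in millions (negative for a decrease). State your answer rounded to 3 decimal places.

$0.157 million

Before: m₁ = (1 + 0.547) / (0.256 + 0.04 + 0.547) ≈ 1.83511, MB₁ = 1.24, so M₁ = 1.83511 × 1.24 ≈ 2.2755 million.
After: m₂ = (1 + 0.547) / (0.256 + 0.088 + 0.547) ≈ 1.73625, MB₂ = 1.24 + 0.161 = 1.401, so M₂ = 1.73625 × 1.401 ≈ 2.4325 million.
ΔM = M₂ − M₁ = 2.4325 − 2.2755 = 0.157 million.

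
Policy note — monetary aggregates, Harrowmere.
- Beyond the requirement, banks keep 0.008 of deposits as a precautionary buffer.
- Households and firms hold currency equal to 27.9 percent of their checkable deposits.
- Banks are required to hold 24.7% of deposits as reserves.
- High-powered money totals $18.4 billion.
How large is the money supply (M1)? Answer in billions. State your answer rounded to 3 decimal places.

$44.070 billion

The money multiplier is m = (1 + c) / (rr + e + c) = (1 + 0.279) / (0.247 + 0.008 + 0.279) ≈ 2.395131.
So M = m × MB = 2.395131 × 18.4 ≈ 44.0704 billion.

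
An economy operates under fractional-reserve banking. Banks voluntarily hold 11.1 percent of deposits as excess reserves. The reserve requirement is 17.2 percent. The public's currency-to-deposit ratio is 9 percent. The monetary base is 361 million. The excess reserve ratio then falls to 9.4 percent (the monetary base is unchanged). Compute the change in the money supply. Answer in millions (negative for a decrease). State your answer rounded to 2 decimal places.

50.38 million

Initially m₁ = (1 + 0.09) / (0.172 + 0.111 + 0.09) ≈ 2.922252, so M₁ = 2.922252 × 361 ≈ 1054.933 million.
After the change m₂ = (1 + 0.09) / (0.172 + 0.094 + 0.09) ≈ 3.061798, so M₂ = 3.061798 × 361 ≈ 1105.3091 million.
ΔM = M₂ − M₁ = 1105.3091 − 1054.933 = 50.3761 million.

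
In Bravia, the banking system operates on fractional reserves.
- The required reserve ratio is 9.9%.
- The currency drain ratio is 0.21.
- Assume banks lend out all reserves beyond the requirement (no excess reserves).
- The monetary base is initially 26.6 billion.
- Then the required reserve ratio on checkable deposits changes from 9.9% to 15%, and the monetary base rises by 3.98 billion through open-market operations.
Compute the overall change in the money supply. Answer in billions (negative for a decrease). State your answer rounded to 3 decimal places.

Before: m₁ = (1 + 0.21) / (0.099 + 0.21) ≈ 3.915858, MB₁ = 26.6, so M₁ = 3.915858 × 26.6 ≈ 104.1618 billion.
After: m₂ = (1 + 0.21) / (0.15 + 0.21) ≈ 3.361111, MB₂ = 26.6 + 3.98 = 30.58, so M₂ = 3.361111 × 30.58 ≈ 102.7828 billion.
ΔM = M₂ − M₁ = 102.7828 − 104.1618 = -1.379 billion.

-1.379 billion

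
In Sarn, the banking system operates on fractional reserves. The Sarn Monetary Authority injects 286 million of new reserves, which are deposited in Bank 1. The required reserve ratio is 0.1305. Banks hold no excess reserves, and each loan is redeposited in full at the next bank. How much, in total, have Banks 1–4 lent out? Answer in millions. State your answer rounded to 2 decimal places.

Bank i lends (1 − rr)^i of the original deposit: Bank 1 lends 286·0.8695 = 248.6770, Bank 2 lends 286·0.8695² ≈ 216.2247, and so on.
Summing a geometric series: total = 286·[0.8695·(1 − 0.8695^4) / (1 − 0.8695)] ≈ 816.3814 million.

816.38 million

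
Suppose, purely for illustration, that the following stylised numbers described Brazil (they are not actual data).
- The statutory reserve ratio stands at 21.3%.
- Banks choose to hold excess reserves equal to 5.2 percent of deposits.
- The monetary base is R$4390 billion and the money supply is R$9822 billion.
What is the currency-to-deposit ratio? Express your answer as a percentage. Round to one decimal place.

Using m = M/MB = 9822/4390 ≈ 2.237358. From m = (1 + c)/(c + rr + e), rearranging gives 1 + c = m·(c + rr + e), so c·(1 − m) = m·(rr + e) − 1.
Hence c = [m·(rr + e) − 1]/(1 − m) = [2.237358 × (0.213 + 0.052) − 1] / (1 − 2.237358) ≈ 0.329008.

32.9%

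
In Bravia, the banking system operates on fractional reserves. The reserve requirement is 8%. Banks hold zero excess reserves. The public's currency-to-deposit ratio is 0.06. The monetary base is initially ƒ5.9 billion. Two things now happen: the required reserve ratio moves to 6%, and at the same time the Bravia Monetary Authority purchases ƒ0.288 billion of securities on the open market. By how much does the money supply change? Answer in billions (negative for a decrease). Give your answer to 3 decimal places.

Before: m₁ = (1 + 0.06) / (0.08 + 0.06) ≈ 7.57143, MB₁ = 5.9, so M₁ = 7.57143 × 5.9 ≈ 44.6714 billion.
After: m₂ = (1 + 0.06) / (0.06 + 0.06) ≈ 8.83333, MB₂ = 5.9 + 0.288 = 6.188, so M₂ = 8.83333 × 6.188 ≈ 54.6606 billion.
ΔM = M₂ − M₁ = 54.6606 − 44.6714 = 9.9892 billion.

ƒ9.989 billion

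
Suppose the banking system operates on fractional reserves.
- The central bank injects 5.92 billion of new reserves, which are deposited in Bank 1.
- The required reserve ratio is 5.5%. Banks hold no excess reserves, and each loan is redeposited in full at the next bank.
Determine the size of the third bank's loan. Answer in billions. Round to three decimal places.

Each bank lends a fraction (1 − rr) = 0.9450 of the deposit it receives, so Bank 3 receives 5.92·0.9450^2 and lends 5.92·0.9450^3 ≈ 4.9959 billion.

4.996 billion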